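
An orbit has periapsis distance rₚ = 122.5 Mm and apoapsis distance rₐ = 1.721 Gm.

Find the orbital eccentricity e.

Convert to SI: rₚ = 122.5 Mm = 1.225e+08 m; rₐ = 1.721 Gm = 1.721e+09 m.
e = (rₐ − rₚ) / (rₐ + rₚ).
e = (1.721e+09 − 1.225e+08) / (1.721e+09 + 1.225e+08) = 1.5985e+09 / 1.8435e+09 ≈ 0.8671.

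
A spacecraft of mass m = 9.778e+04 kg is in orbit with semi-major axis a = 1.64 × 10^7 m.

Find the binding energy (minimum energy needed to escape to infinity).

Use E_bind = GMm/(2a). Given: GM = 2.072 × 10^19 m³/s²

Total orbital energy is E = −GMm/(2a); binding energy is E_bind = −E = GMm/(2a).
E_bind = 2.072e+19 · 9.778e+04 / (2 · 1.64e+07) J ≈ 6.177e+16 J = 61.77 PJ.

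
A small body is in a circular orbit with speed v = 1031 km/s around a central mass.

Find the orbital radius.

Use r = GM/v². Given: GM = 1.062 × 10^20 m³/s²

Convert to SI: v = 1031 km/s = 1.031e+06 m/s.
For a circular orbit, v² = GM / r, so r = GM / v².
r = 1.062e+20 / (1.031e+06)² m ≈ 9.991e+07 m = 99.91 Mm.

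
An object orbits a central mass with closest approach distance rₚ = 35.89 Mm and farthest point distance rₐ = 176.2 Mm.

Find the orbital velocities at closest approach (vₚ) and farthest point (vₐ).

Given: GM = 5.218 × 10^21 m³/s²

Convert to SI: rₚ = 35.89 Mm = 3.589e+07 m; rₐ = 176.2 Mm = 1.762e+08 m.
Use the vis-viva equation v² = GM(2/r − 1/a) with a = (rₚ + rₐ)/2 = (3.589e+07 + 1.762e+08)/2 = 1.06045e+08 m.
vₚ = √(GM · (2/rₚ − 1/a)) = √(5.218e+21 · (2/3.589e+07 − 1/1.06045e+08)) m/s ≈ 1.554e+07 m/s = 1.554e+04 km/s.
vₐ = √(GM · (2/rₐ − 1/a)) = √(5.218e+21 · (2/1.762e+08 − 1/1.06045e+08)) m/s ≈ 3.166e+06 m/s = 3166 km/s.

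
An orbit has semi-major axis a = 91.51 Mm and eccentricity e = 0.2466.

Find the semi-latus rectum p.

Convert to SI: a = 91.51 Mm = 9.151e+07 m.
p = a (1 − e²).
p = 9.151e+07 · (1 − (0.2466)²) = 9.151e+07 · 0.939188 ≈ 8.595e+07 m = 85.95 Mm.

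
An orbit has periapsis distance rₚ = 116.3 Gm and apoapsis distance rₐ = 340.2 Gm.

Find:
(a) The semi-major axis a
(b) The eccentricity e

Convert to SI: rₚ = 116.3 Gm = 1.163e+11 m; rₐ = 340.2 Gm = 3.402e+11 m.
(a) a = (rₚ + rₐ) / 2 = (1.163e+11 + 3.402e+11) / 2 ≈ 2.282e+11 m = 228.2 Gm.
(b) e = (rₐ − rₚ) / (rₐ + rₚ) = (3.402e+11 − 1.163e+11) / (3.402e+11 + 1.163e+11) ≈ 0.4905.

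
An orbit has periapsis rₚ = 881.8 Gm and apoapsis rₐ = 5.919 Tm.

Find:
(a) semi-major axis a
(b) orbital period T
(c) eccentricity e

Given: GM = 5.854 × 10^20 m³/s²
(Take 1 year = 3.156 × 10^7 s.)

Convert to SI: rₚ = 881.8 Gm = 8.818e+11 m; rₐ = 5.919 Tm = 5.919e+12 m.
(a) a = (rₚ + rₐ)/2 = (8.818e+11 + 5.919e+12)/2 ≈ 3.4e+12 m
(b) With a = (rₚ + rₐ)/2 = 3.4004e+12 m, T = 2π √(a³/GM) = 2π √((3.4004e+12)³/5.854e+20) s ≈ 1.628e+09 s
(c) e = (rₐ − rₚ)/(rₐ + rₚ) = (5.919e+12 − 8.818e+11)/(5.919e+12 + 8.818e+11) ≈ 0.7407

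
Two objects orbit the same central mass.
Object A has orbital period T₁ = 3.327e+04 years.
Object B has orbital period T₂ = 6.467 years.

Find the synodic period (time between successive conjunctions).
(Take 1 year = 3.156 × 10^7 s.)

Convert to SI: T₁ = 3.327e+04 years = 1.05e+12 s; T₂ = 6.467 years = 2.04099e+08 s.
T_syn = |T₁ · T₂ / (T₁ − T₂)|.
T_syn = |1.05e+12 · 2.04099e+08 / (1.05e+12 − 2.04099e+08)| s ≈ 2.041e+08 s = 6.468 years.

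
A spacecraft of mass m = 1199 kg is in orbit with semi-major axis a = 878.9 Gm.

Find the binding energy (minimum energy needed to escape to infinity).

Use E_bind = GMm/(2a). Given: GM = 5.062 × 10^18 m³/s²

Convert to SI: a = 878.9 Gm = 8.789e+11 m.
Total orbital energy is E = −GMm/(2a); binding energy is E_bind = −E = GMm/(2a).
E_bind = 5.062e+18 · 1199 / (2 · 8.789e+11) J ≈ 3.453e+09 J = 3.453 GJ.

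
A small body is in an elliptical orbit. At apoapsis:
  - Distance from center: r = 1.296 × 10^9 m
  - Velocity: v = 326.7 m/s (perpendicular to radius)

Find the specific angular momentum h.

With v perpendicular to r, h = r · v.
h = 1.296e+09 · 326.7 m²/s ≈ 4.234e+11 m²/s.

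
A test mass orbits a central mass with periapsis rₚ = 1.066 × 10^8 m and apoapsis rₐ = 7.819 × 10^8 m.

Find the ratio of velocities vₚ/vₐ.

Conservation of angular momentum gives rₚvₚ = rₐvₐ, so vₚ/vₐ = rₐ/rₚ.
vₚ/vₐ = 7.819e+08 / 1.066e+08 ≈ 7.335.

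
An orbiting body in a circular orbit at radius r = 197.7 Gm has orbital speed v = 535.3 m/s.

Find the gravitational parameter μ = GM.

Convert to SI: r = 197.7 Gm = 1.977e+11 m.
For a circular orbit v² = GM/r, so GM = v² · r.
GM = (535.3)² · 1.977e+11 m³/s² ≈ 5.665e+16 m³/s² = 5.665 × 10^16 m³/s².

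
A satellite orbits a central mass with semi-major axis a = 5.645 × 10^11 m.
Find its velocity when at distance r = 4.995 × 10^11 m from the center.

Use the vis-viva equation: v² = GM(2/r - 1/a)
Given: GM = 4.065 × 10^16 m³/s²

Vis-viva: v = √(GM · (2/r − 1/a)).
2/r − 1/a = 2/4.995e+11 − 1/5.645e+11 = 2.23252e-12 m⁻¹.
v = √(4.065e+16 · 2.23252e-12) m/s ≈ 301.3 m/s = 301.3 m/s.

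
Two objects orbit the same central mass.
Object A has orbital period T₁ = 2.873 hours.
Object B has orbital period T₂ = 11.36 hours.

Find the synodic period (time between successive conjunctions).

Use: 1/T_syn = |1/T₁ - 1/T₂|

Convert to SI: T₁ = 2.873 hours = 10342.8 s; T₂ = 11.36 hours = 40896 s.
T_syn = |T₁ · T₂ / (T₁ − T₂)|.
T_syn = |10342.8 · 40896 / (10342.8 − 40896)| s ≈ 1.384e+04 s = 3.846 hours.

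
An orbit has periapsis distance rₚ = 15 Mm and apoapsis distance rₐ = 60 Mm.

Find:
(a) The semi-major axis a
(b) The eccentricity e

Convert to SI: rₚ = 15 Mm = 1.5e+07 m; rₐ = 60 Mm = 6e+07 m.
(a) a = (rₚ + rₐ) / 2 = (1.5e+07 + 6e+07) / 2 ≈ 3.75e+07 m = 37.5 Mm.
(b) e = (rₐ − rₚ) / (rₐ + rₚ) = (6e+07 − 1.5e+07) / (6e+07 + 1.5e+07) ≈ 0.6.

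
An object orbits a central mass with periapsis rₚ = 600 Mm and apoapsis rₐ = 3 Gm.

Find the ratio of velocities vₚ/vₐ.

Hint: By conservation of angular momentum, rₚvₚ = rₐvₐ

Convert to SI: rₚ = 600 Mm = 6e+08 m; rₐ = 3 Gm = 3e+09 m.
Conservation of angular momentum gives rₚvₚ = rₐvₐ, so vₚ/vₐ = rₐ/rₚ.
vₚ/vₐ = 3e+09 / 6e+08 ≈ 5.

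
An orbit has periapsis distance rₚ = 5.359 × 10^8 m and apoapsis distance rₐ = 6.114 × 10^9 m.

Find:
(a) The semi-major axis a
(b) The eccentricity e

(a) a = (rₚ + rₐ) / 2 = (5.359e+08 + 6.114e+09) / 2 ≈ 3.325e+09 m = 3.325 × 10^9 m.
(b) e = (rₐ − rₚ) / (rₐ + rₚ) = (6.114e+09 − 5.359e+08) / (6.114e+09 + 5.359e+08) ≈ 0.8388.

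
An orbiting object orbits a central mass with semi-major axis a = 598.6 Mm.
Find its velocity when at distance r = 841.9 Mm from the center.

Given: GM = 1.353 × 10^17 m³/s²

Convert to SI: a = 598.6 Mm = 5.986e+08 m; r = 841.9 Mm = 8.419e+08 m.
Vis-viva: v = √(GM · (2/r − 1/a)).
2/r − 1/a = 2/8.419e+08 − 1/5.986e+08 = 7.05014e-10 m⁻¹.
v = √(1.353e+17 · 7.05014e-10) m/s ≈ 9767 m/s = 9.767 km/s.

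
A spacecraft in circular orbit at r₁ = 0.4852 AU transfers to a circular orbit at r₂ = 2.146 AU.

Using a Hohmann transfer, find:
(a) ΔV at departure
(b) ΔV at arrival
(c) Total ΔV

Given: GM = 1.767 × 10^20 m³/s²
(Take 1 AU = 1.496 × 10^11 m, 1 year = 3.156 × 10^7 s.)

Convert to SI: r₁ = 0.4852 AU = 7.25859e+10 m; r₂ = 2.146 AU = 3.21042e+11 m.
Transfer semi-major axis: a_t = (r₁ + r₂)/2 = (7.25859e+10 + 3.21042e+11)/2 = 1.96814e+11 m.
Circular speeds: v₁ = √(GM/r₁) = 49339.2 m/s, v₂ = √(GM/r₂) = 23460.5 m/s.
Transfer speeds (vis-viva v² = GM(2/r − 1/a_t)): v₁ᵗ = 63015.2 m/s, v₂ᵗ = 14247.4 m/s.
(a) ΔV₁ = |v₁ᵗ − v₁| ≈ 1.368e+04 m/s = 2.885 AU/year.
(b) ΔV₂ = |v₂ − v₂ᵗ| ≈ 9213 m/s = 1.944 AU/year.
(c) ΔV_total = ΔV₁ + ΔV₂ ≈ 2.289e+04 m/s = 4.829 AU/year.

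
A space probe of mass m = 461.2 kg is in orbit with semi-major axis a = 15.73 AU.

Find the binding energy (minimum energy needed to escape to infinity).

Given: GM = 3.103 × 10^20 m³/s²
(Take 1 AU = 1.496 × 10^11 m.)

Convert to SI: a = 15.73 AU = 2.35321e+12 m.
Total orbital energy is E = −GMm/(2a); binding energy is E_bind = −E = GMm/(2a).
E_bind = 3.103e+20 · 461.2 / (2 · 2.35321e+12) J ≈ 3.041e+10 J = 30.41 GJ.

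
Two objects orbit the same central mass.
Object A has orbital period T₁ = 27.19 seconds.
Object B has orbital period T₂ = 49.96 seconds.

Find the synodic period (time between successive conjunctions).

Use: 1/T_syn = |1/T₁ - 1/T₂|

T_syn = |T₁ · T₂ / (T₁ − T₂)|.
T_syn = |27.19 · 49.96 / (27.19 − 49.96)| s ≈ 59.66 s = 59.66 seconds.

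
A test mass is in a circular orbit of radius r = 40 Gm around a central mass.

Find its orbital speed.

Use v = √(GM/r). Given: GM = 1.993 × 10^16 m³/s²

Convert to SI: r = 40 Gm = 4e+10 m.
For a circular orbit, gravity supplies the centripetal force, so v = √(GM / r).
v = √(1.993e+16 / 4e+10) m/s ≈ 705.9 m/s = 705.9 m/s.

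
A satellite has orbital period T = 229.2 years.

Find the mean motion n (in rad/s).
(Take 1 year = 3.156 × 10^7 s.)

Convert to SI: T = 229.2 years = 7.23355e+09 s.
n = 2π / T.
n = 2π / 7.23355e+09 s ≈ 8.686e-10 rad/s.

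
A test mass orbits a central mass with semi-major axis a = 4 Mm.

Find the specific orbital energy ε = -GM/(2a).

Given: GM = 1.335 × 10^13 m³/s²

Convert to SI: a = 4 Mm = 4e+06 m.
ε = −GM / (2a).
ε = −1.335e+13 / (2 · 4e+06) J/kg ≈ -1.669e+06 J/kg = -1.669 MJ/kg.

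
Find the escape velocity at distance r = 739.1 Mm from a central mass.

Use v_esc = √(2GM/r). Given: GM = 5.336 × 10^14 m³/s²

Convert to SI: r = 739.1 Mm = 7.391e+08 m.
Escape velocity comes from setting total energy to zero: ½v² − GM/r = 0 ⇒ v_esc = √(2GM / r).
v_esc = √(2 · 5.336e+14 / 7.391e+08) m/s ≈ 1202 m/s = 1.202 km/s.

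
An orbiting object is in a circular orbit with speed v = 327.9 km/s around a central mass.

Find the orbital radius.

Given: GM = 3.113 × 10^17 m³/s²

Convert to SI: v = 327.9 km/s = 327900 m/s.
For a circular orbit, v² = GM / r, so r = GM / v².
r = 3.113e+17 / (327900)² m ≈ 2.895e+06 m = 2.895 Mm.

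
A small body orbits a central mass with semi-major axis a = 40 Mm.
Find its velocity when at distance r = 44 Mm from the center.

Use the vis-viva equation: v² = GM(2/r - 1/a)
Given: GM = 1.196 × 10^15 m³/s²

Convert to SI: a = 40 Mm = 4e+07 m; r = 44 Mm = 4.4e+07 m.
Vis-viva: v = √(GM · (2/r − 1/a)).
2/r − 1/a = 2/4.4e+07 − 1/4e+07 = 2.04545e-08 m⁻¹.
v = √(1.196e+15 · 2.04545e-08) m/s ≈ 4946 m/s = 4.946 km/s.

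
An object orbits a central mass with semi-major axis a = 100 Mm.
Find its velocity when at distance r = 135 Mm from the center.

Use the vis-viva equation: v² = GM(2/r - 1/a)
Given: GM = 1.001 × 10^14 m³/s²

Convert to SI: a = 100 Mm = 1e+08 m; r = 135 Mm = 1.35e+08 m.
Vis-viva: v = √(GM · (2/r − 1/a)).
2/r − 1/a = 2/1.35e+08 − 1/1e+08 = 4.81481e-09 m⁻¹.
v = √(1.001e+14 · 4.81481e-09) m/s ≈ 694.2 m/s = 694.2 m/s.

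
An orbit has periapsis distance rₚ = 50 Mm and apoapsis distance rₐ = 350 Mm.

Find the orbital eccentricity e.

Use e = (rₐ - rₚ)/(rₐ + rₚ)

Convert to SI: rₚ = 50 Mm = 5e+07 m; rₐ = 350 Mm = 3.5e+08 m.
e = (rₐ − rₚ) / (rₐ + rₚ).
e = (3.5e+08 − 5e+07) / (3.5e+08 + 5e+07) = 3e+08 / 4e+08 ≈ 0.75.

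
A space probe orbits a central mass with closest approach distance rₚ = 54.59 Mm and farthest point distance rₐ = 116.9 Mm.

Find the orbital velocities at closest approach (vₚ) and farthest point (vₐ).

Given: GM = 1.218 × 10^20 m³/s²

Convert to SI: rₚ = 54.59 Mm = 5.459e+07 m; rₐ = 116.9 Mm = 1.169e+08 m.
Use the vis-viva equation v² = GM(2/r − 1/a) with a = (rₚ + rₐ)/2 = (5.459e+07 + 1.169e+08)/2 = 8.5745e+07 m.
vₚ = √(GM · (2/rₚ − 1/a)) = √(1.218e+20 · (2/5.459e+07 − 1/8.5745e+07)) m/s ≈ 1.744e+06 m/s = 1744 km/s.
vₐ = √(GM · (2/rₐ − 1/a)) = √(1.218e+20 · (2/1.169e+08 − 1/8.5745e+07)) m/s ≈ 8.145e+05 m/s = 814.5 km/s.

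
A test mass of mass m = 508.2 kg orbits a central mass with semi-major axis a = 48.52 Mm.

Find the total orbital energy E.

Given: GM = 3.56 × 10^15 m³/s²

Convert to SI: a = 48.52 Mm = 4.852e+07 m.
E = −GMm / (2a).
E = −3.56e+15 · 508.2 / (2 · 4.852e+07) J ≈ -1.864e+10 J = -18.64 GJ.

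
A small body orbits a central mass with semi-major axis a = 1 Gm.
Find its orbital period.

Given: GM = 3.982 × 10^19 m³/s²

Convert to SI: a = 1 Gm = 1e+09 m.
Kepler's third law: T = 2π √(a³ / GM).
Substituting a = 1e+09 m and GM = 3.982e+19 m³/s²:
T = 2π √((1e+09)³ / 3.982e+19) s
T ≈ 3.149e+04 s = 8.746 hours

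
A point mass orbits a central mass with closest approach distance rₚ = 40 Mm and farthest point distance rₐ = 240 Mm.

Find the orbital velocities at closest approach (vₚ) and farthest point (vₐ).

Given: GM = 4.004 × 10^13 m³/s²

Convert to SI: rₚ = 40 Mm = 4e+07 m; rₐ = 240 Mm = 2.4e+08 m.
Use the vis-viva equation v² = GM(2/r − 1/a) with a = (rₚ + rₐ)/2 = (4e+07 + 2.4e+08)/2 = 1.4e+08 m.
vₚ = √(GM · (2/rₚ − 1/a)) = √(4.004e+13 · (2/4e+07 − 1/1.4e+08)) m/s ≈ 1310 m/s = 1.31 km/s.
vₐ = √(GM · (2/rₐ − 1/a)) = √(4.004e+13 · (2/2.4e+08 − 1/1.4e+08)) m/s ≈ 218.3 m/s = 218.3 m/s.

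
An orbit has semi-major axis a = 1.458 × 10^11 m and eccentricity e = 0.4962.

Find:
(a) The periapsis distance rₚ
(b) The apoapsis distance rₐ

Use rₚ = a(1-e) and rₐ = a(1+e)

(a) rₚ = a(1 − e) = 1.458e+11 · (1 − 0.4962) = 1.458e+11 · 0.5038 ≈ 7.345e+10 m = 7.345 × 10^10 m.
(b) rₐ = a(1 + e) = 1.458e+11 · (1 + 0.4962) = 1.458e+11 · 1.4962 ≈ 2.181e+11 m = 2.181 × 10^11 m.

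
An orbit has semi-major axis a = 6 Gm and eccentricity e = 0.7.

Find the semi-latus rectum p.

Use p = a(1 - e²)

Convert to SI: a = 6 Gm = 6e+09 m.
p = a (1 − e²).
p = 6e+09 · (1 − (0.7)²) = 6e+09 · 0.51 ≈ 3.06e+09 m = 3.06 Gm.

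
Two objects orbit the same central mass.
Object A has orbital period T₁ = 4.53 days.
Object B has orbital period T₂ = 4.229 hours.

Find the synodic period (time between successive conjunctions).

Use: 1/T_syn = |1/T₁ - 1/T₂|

Convert to SI: T₁ = 4.53 days = 391392 s; T₂ = 4.229 hours = 15224.4 s.
T_syn = |T₁ · T₂ / (T₁ − T₂)|.
T_syn = |391392 · 15224.4 / (391392 − 15224.4)| s ≈ 1.584e+04 s = 4.4 hours.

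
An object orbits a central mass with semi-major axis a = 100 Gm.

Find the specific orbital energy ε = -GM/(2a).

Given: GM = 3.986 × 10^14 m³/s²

Convert to SI: a = 100 Gm = 1e+11 m.
ε = −GM / (2a).
ε = −3.986e+14 / (2 · 1e+11) J/kg ≈ -1993 J/kg = -1.993 kJ/kg.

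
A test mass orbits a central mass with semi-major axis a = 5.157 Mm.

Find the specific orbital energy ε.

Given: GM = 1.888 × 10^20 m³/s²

Convert to SI: a = 5.157 Mm = 5.157e+06 m.
ε = −GM / (2a).
ε = −1.888e+20 / (2 · 5.157e+06) J/kg ≈ -1.831e+13 J/kg = -1.831e+04 GJ/kg.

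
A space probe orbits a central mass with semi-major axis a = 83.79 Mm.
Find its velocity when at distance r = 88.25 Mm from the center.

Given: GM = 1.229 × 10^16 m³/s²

Convert to SI: a = 83.79 Mm = 8.379e+07 m; r = 88.25 Mm = 8.825e+07 m.
Vis-viva: v = √(GM · (2/r − 1/a)).
2/r − 1/a = 2/8.825e+07 − 1/8.379e+07 = 1.07283e-08 m⁻¹.
v = √(1.229e+16 · 1.07283e-08) m/s ≈ 1.148e+04 m/s = 11.48 km/s.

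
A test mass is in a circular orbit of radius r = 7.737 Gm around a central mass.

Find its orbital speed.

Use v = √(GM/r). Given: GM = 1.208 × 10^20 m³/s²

Convert to SI: r = 7.737 Gm = 7.737e+09 m.
For a circular orbit, gravity supplies the centripetal force, so v = √(GM / r).
v = √(1.208e+20 / 7.737e+09) m/s ≈ 1.25e+05 m/s = 125 km/s.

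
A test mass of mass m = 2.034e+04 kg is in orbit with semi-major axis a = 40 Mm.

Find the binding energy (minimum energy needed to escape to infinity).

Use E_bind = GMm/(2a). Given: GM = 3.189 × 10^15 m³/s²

Convert to SI: a = 40 Mm = 4e+07 m.
Total orbital energy is E = −GMm/(2a); binding energy is E_bind = −E = GMm/(2a).
E_bind = 3.189e+15 · 2.034e+04 / (2 · 4e+07) J ≈ 8.108e+11 J = 810.8 GJ.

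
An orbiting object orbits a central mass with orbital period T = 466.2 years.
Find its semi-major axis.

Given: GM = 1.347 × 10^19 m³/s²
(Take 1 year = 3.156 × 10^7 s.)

Convert to SI: T = 466.2 years = 1.47133e+10 s.
Invert Kepler's third law: a = (GM · T² / (4π²))^(1/3).
Substituting T = 1.47133e+10 s and GM = 1.347e+19 m³/s²:
a = (1.347e+19 · (1.47133e+10)² / (4π²))^(1/3) m
a ≈ 4.196e+12 m = 4.196 × 10^12 m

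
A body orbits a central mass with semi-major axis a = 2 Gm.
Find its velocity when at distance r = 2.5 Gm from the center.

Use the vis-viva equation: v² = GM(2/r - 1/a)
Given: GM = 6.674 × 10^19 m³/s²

Convert to SI: a = 2 Gm = 2e+09 m; r = 2.5 Gm = 2.5e+09 m.
Vis-viva: v = √(GM · (2/r − 1/a)).
2/r − 1/a = 2/2.5e+09 − 1/2e+09 = 3e-10 m⁻¹.
v = √(6.674e+19 · 3e-10) m/s ≈ 1.415e+05 m/s = 141.5 km/s.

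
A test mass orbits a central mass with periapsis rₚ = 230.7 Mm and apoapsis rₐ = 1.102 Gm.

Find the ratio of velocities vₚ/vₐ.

Convert to SI: rₚ = 230.7 Mm = 2.307e+08 m; rₐ = 1.102 Gm = 1.102e+09 m.
Conservation of angular momentum gives rₚvₚ = rₐvₐ, so vₚ/vₐ = rₐ/rₚ.
vₚ/vₐ = 1.102e+09 / 2.307e+08 ≈ 4.777.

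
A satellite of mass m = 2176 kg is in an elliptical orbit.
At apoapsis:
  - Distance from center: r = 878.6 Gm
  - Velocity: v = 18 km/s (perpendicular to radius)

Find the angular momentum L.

Convert to SI: r = 878.6 Gm = 8.786e+11 m; v = 18 km/s = 18000 m/s.
Since v is perpendicular to r, L = m · v · r.
L = 2176 · 18000 · 8.786e+11 kg·m²/s ≈ 3.441e+19 kg·m²/s.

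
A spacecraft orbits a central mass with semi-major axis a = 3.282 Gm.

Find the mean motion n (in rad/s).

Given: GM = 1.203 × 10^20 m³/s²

Convert to SI: a = 3.282 Gm = 3.282e+09 m.
n = √(GM / a³).
n = √(1.203e+20 / (3.282e+09)³) rad/s ≈ 5.833e-05 rad/s.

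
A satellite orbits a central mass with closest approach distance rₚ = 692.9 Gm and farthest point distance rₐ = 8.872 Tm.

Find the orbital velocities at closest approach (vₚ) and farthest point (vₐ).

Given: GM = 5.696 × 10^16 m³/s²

Convert to SI: rₚ = 692.9 Gm = 6.929e+11 m; rₐ = 8.872 Tm = 8.872e+12 m.
Use the vis-viva equation v² = GM(2/r − 1/a) with a = (rₚ + rₐ)/2 = (6.929e+11 + 8.872e+12)/2 = 4.78245e+12 m.
vₚ = √(GM · (2/rₚ − 1/a)) = √(5.696e+16 · (2/6.929e+11 − 1/4.78245e+12)) m/s ≈ 390.5 m/s = 390.5 m/s.
vₐ = √(GM · (2/rₐ − 1/a)) = √(5.696e+16 · (2/8.872e+12 − 1/4.78245e+12)) m/s ≈ 30.5 m/s = 30.5 m/s.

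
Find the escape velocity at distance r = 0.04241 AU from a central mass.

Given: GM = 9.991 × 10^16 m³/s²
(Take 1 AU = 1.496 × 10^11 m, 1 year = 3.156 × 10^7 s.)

Convert to SI: r = 0.04241 AU = 6.34454e+09 m.
Escape velocity comes from setting total energy to zero: ½v² − GM/r = 0 ⇒ v_esc = √(2GM / r).
v_esc = √(2 · 9.991e+16 / 6.34454e+09) m/s ≈ 5612 m/s = 1.184 AU/year.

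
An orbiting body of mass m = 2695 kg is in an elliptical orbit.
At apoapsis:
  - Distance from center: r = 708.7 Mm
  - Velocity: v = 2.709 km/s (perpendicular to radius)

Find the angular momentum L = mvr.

Convert to SI: r = 708.7 Mm = 7.087e+08 m; v = 2.709 km/s = 2709 m/s.
Since v is perpendicular to r, L = m · v · r.
L = 2695 · 2709 · 7.087e+08 kg·m²/s ≈ 5.174e+15 kg·m²/s.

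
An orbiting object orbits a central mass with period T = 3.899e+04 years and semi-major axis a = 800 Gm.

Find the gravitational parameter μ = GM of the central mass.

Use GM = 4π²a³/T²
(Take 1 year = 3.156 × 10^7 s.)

Convert to SI: T = 3.899e+04 years = 1.23052e+12 s; a = 800 Gm = 8e+11 m.
GM = 4π² · a³ / T².
GM = 4π² · (8e+11)³ / (1.23052e+12)² m³/s² ≈ 1.335e+13 m³/s² = 1.335 × 10^13 m³/s².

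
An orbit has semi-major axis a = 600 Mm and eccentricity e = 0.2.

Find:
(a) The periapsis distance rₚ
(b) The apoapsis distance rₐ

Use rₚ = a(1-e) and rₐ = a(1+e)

Convert to SI: a = 600 Mm = 6e+08 m.
(a) rₚ = a(1 − e) = 6e+08 · (1 − 0.2) = 6e+08 · 0.8 ≈ 4.8e+08 m = 480 Mm.
(b) rₐ = a(1 + e) = 6e+08 · (1 + 0.2) = 6e+08 · 1.2 ≈ 7.2e+08 m = 720 Mm.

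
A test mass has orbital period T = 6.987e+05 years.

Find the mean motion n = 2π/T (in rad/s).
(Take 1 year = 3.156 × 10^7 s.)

Convert to SI: T = 6.987e+05 years = 2.2051e+13 s.
n = 2π / T.
n = 2π / 2.2051e+13 s ≈ 2.849e-13 rad/s.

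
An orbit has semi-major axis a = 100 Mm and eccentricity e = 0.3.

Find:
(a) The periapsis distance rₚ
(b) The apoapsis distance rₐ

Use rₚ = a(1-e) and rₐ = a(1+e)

Convert to SI: a = 100 Mm = 1e+08 m.
(a) rₚ = a(1 − e) = 1e+08 · (1 − 0.3) = 1e+08 · 0.7 ≈ 7e+07 m = 70 Mm.
(b) rₐ = a(1 + e) = 1e+08 · (1 + 0.3) = 1e+08 · 1.3 ≈ 1.3e+08 m = 130 Mm.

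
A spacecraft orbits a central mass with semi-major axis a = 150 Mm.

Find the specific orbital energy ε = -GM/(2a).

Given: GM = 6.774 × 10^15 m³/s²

Convert to SI: a = 150 Mm = 1.5e+08 m.
ε = −GM / (2a).
ε = −6.774e+15 / (2 · 1.5e+08) J/kg ≈ -2.258e+07 J/kg = -22.58 MJ/kg.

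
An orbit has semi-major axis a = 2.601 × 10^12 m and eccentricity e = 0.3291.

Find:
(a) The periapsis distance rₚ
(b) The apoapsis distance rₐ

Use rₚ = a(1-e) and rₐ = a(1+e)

(a) rₚ = a(1 − e) = 2.601e+12 · (1 − 0.3291) = 2.601e+12 · 0.6709 ≈ 1.745e+12 m = 1.745 × 10^12 m.
(b) rₐ = a(1 + e) = 2.601e+12 · (1 + 0.3291) = 2.601e+12 · 1.3291 ≈ 3.457e+12 m = 3.457 × 10^12 m.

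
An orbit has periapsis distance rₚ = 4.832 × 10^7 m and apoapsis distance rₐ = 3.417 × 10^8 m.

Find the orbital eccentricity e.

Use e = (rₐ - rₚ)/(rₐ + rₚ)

e = (rₐ − rₚ) / (rₐ + rₚ).
e = (3.417e+08 − 4.832e+07) / (3.417e+08 + 4.832e+07) = 2.9338e+08 / 3.9002e+08 ≈ 0.7522.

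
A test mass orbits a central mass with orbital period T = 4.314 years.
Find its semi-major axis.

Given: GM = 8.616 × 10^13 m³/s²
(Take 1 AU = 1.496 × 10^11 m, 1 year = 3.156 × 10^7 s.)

Convert to SI: T = 4.314 years = 1.3615e+08 s.
Invert Kepler's third law: a = (GM · T² / (4π²))^(1/3).
Substituting T = 1.3615e+08 s and GM = 8.616e+13 m³/s²:
a = (8.616e+13 · (1.3615e+08)² / (4π²))^(1/3) m
a ≈ 3.433e+09 m = 0.02295 AU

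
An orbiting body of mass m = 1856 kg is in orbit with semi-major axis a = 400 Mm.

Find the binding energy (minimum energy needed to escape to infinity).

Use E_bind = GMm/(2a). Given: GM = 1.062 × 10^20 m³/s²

Convert to SI: a = 400 Mm = 4e+08 m.
Total orbital energy is E = −GMm/(2a); binding energy is E_bind = −E = GMm/(2a).
E_bind = 1.062e+20 · 1856 / (2 · 4e+08) J ≈ 2.464e+14 J = 246.4 TJ.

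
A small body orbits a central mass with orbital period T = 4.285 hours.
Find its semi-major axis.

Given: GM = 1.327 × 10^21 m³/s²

Convert to SI: T = 4.285 hours = 15426 s.
Invert Kepler's third law: a = (GM · T² / (4π²))^(1/3).
Substituting T = 15426 s and GM = 1.327e+21 m³/s²:
a = (1.327e+21 · (15426)² / (4π²))^(1/3) m
a ≈ 2e+09 m = 2 Gm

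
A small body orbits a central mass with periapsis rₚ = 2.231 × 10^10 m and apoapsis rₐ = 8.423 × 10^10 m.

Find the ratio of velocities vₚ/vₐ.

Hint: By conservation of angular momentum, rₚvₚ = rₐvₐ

Conservation of angular momentum gives rₚvₚ = rₐvₐ, so vₚ/vₐ = rₐ/rₚ.
vₚ/vₐ = 8.423e+10 / 2.231e+10 ≈ 3.775.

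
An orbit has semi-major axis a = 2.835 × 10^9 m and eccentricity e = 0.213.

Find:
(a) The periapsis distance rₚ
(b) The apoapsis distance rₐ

(a) rₚ = a(1 − e) = 2.835e+09 · (1 − 0.213) = 2.835e+09 · 0.787 ≈ 2.231e+09 m = 2.231 × 10^9 m.
(b) rₐ = a(1 + e) = 2.835e+09 · (1 + 0.213) = 2.835e+09 · 1.213 ≈ 3.439e+09 m = 3.439 × 10^9 m.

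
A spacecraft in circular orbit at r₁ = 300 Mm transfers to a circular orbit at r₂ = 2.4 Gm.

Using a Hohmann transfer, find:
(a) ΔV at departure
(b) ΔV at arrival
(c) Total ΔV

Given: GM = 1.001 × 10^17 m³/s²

Convert to SI: r₁ = 300 Mm = 3e+08 m; r₂ = 2.4 Gm = 2.4e+09 m.
Transfer semi-major axis: a_t = (r₁ + r₂)/2 = (3e+08 + 2.4e+09)/2 = 1.35e+09 m.
Circular speeds: v₁ = √(GM/r₁) = 18266.5 m/s, v₂ = √(GM/r₂) = 6458.2 m/s.
Transfer speeds (vis-viva v² = GM(2/r − 1/a_t)): v₁ᵗ = 24355.4 m/s, v₂ᵗ = 3044.42 m/s.
(a) ΔV₁ = |v₁ᵗ − v₁| ≈ 6089 m/s = 6.089 km/s.
(b) ΔV₂ = |v₂ − v₂ᵗ| ≈ 3414 m/s = 3.414 km/s.
(c) ΔV_total = ΔV₁ + ΔV₂ ≈ 9503 m/s = 9.503 km/s.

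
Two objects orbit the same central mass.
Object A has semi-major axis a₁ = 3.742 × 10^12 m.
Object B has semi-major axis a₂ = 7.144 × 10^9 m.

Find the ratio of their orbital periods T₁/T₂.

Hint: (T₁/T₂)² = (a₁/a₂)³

From Kepler's third law, (T₁/T₂)² = (a₁/a₂)³, so T₁/T₂ = (a₁/a₂)^(3/2).
a₁/a₂ = 3.742e+12 / 7.144e+09 = 523.796.
T₁/T₂ = (523.796)^(3/2) ≈ 1.199e+04.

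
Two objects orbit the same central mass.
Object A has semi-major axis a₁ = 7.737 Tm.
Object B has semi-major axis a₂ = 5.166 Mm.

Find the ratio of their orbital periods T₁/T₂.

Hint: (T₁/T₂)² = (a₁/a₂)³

Convert to SI: a₁ = 7.737 Tm = 7.737e+12 m; a₂ = 5.166 Mm = 5.166e+06 m.
From Kepler's third law, (T₁/T₂)² = (a₁/a₂)³, so T₁/T₂ = (a₁/a₂)^(3/2).
a₁/a₂ = 7.737e+12 / 5.166e+06 = 1.49768e+06.
T₁/T₂ = (1.49768e+06)^(3/2) ≈ 1.833e+09.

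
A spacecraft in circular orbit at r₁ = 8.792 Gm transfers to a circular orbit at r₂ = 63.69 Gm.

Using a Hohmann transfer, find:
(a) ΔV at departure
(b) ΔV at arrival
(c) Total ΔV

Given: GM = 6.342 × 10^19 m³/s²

Convert to SI: r₁ = 8.792 Gm = 8.792e+09 m; r₂ = 63.69 Gm = 6.369e+10 m.
Transfer semi-major axis: a_t = (r₁ + r₂)/2 = (8.792e+09 + 6.369e+10)/2 = 3.6241e+10 m.
Circular speeds: v₁ = √(GM/r₁) = 84931.6 m/s, v₂ = √(GM/r₂) = 31555.7 m/s.
Transfer speeds (vis-viva v² = GM(2/r − 1/a_t)): v₁ᵗ = 112591 m/s, v₂ᵗ = 15542.5 m/s.
(a) ΔV₁ = |v₁ᵗ − v₁| ≈ 2.766e+04 m/s = 27.66 km/s.
(b) ΔV₂ = |v₂ − v₂ᵗ| ≈ 1.601e+04 m/s = 16.01 km/s.
(c) ΔV_total = ΔV₁ + ΔV₂ ≈ 4.367e+04 m/s = 43.67 km/s.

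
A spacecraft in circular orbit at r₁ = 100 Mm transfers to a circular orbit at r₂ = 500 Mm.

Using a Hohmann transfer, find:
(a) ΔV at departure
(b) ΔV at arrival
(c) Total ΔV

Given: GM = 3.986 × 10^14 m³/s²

Convert to SI: r₁ = 100 Mm = 1e+08 m; r₂ = 500 Mm = 5e+08 m.
Transfer semi-major axis: a_t = (r₁ + r₂)/2 = (1e+08 + 5e+08)/2 = 3e+08 m.
Circular speeds: v₁ = √(GM/r₁) = 1996.5 m/s, v₂ = √(GM/r₂) = 892.861 m/s.
Transfer speeds (vis-viva v² = GM(2/r − 1/a_t)): v₁ᵗ = 2577.47 m/s, v₂ᵗ = 515.493 m/s.
(a) ΔV₁ = |v₁ᵗ − v₁| ≈ 581 m/s = 581 m/s.
(b) ΔV₂ = |v₂ − v₂ᵗ| ≈ 377.4 m/s = 377.4 m/s.
(c) ΔV_total = ΔV₁ + ΔV₂ ≈ 958.3 m/s = 958.3 m/s.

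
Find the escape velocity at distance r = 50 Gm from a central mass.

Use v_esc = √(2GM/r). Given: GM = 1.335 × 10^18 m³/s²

Convert to SI: r = 50 Gm = 5e+10 m.
Escape velocity comes from setting total energy to zero: ½v² − GM/r = 0 ⇒ v_esc = √(2GM / r).
v_esc = √(2 · 1.335e+18 / 5e+10) m/s ≈ 7308 m/s = 7.308 km/s.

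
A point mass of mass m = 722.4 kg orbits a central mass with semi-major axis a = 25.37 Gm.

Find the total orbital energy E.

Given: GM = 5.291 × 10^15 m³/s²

Convert to SI: a = 25.37 Gm = 2.537e+10 m.
E = −GMm / (2a).
E = −5.291e+15 · 722.4 / (2 · 2.537e+10) J ≈ -7.533e+07 J = -75.33 MJ.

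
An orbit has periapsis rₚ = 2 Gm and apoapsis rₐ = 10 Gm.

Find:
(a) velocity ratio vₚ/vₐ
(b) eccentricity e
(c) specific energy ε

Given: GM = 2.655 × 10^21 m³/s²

Convert to SI: rₚ = 2 Gm = 2e+09 m; rₐ = 10 Gm = 1e+10 m.
(a) Conservation of angular momentum (rₚvₚ = rₐvₐ) gives vₚ/vₐ = rₐ/rₚ = 1e+10/2e+09 ≈ 5
(b) e = (rₐ − rₚ)/(rₐ + rₚ) = (1e+10 − 2e+09)/(1e+10 + 2e+09) ≈ 0.6667
(c) With a = (rₚ + rₐ)/2 = 6e+09 m, ε = −GM/(2a) = −2.655e+21/(2 · 6e+09) J/kg ≈ -2.213e+11 J/kg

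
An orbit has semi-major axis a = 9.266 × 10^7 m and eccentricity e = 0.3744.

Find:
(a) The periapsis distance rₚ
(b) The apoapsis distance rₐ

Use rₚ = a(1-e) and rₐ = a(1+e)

(a) rₚ = a(1 − e) = 9.266e+07 · (1 − 0.3744) = 9.266e+07 · 0.6256 ≈ 5.797e+07 m = 5.797 × 10^7 m.
(b) rₐ = a(1 + e) = 9.266e+07 · (1 + 0.3744) = 9.266e+07 · 1.3744 ≈ 1.274e+08 m = 1.274 × 10^8 m.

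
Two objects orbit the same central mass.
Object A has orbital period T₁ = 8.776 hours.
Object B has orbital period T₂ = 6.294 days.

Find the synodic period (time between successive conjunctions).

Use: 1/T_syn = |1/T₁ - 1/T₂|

Convert to SI: T₁ = 8.776 hours = 31593.6 s; T₂ = 6.294 days = 543802 s.
T_syn = |T₁ · T₂ / (T₁ − T₂)|.
T_syn = |31593.6 · 543802 / (31593.6 − 543802)| s ≈ 3.354e+04 s = 9.317 hours.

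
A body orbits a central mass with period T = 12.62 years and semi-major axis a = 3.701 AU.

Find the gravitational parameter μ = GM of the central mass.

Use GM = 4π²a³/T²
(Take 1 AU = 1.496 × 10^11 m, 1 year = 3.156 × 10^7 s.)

Convert to SI: T = 12.62 years = 3.98287e+08 s; a = 3.701 AU = 5.5367e+11 m.
GM = 4π² · a³ / T².
GM = 4π² · (5.5367e+11)³ / (3.98287e+08)² m³/s² ≈ 4.224e+19 m³/s² = 4.224 × 10^19 m³/s².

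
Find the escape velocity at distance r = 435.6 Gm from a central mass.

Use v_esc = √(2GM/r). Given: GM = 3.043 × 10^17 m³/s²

Convert to SI: r = 435.6 Gm = 4.356e+11 m.
Escape velocity comes from setting total energy to zero: ½v² − GM/r = 0 ⇒ v_esc = √(2GM / r).
v_esc = √(2 · 3.043e+17 / 4.356e+11) m/s ≈ 1182 m/s = 1.182 km/s.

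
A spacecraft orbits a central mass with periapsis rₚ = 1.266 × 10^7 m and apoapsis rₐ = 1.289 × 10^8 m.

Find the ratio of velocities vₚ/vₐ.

Conservation of angular momentum gives rₚvₚ = rₐvₐ, so vₚ/vₐ = rₐ/rₚ.
vₚ/vₐ = 1.289e+08 / 1.266e+07 ≈ 10.18.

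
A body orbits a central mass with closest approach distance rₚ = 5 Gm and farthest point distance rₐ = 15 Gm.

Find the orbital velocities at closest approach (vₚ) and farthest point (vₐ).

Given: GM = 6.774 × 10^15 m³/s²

Convert to SI: rₚ = 5 Gm = 5e+09 m; rₐ = 15 Gm = 1.5e+10 m.
Use the vis-viva equation v² = GM(2/r − 1/a) with a = (rₚ + rₐ)/2 = (5e+09 + 1.5e+10)/2 = 1e+10 m.
vₚ = √(GM · (2/rₚ − 1/a)) = √(6.774e+15 · (2/5e+09 − 1/1e+10)) m/s ≈ 1426 m/s = 1.426 km/s.
vₐ = √(GM · (2/rₐ − 1/a)) = √(6.774e+15 · (2/1.5e+10 − 1/1e+10)) m/s ≈ 475.2 m/s = 475.2 m/s.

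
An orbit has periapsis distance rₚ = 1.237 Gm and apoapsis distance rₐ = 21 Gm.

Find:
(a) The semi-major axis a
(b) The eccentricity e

Convert to SI: rₚ = 1.237 Gm = 1.237e+09 m; rₐ = 21 Gm = 2.1e+10 m.
(a) a = (rₚ + rₐ) / 2 = (1.237e+09 + 2.1e+10) / 2 ≈ 1.112e+10 m = 11.12 Gm.
(b) e = (rₐ − rₚ) / (rₐ + rₚ) = (2.1e+10 − 1.237e+09) / (2.1e+10 + 1.237e+09) ≈ 0.8887.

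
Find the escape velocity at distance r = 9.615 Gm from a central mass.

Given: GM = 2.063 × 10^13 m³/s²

Convert to SI: r = 9.615 Gm = 9.615e+09 m.
Escape velocity comes from setting total energy to zero: ½v² − GM/r = 0 ⇒ v_esc = √(2GM / r).
v_esc = √(2 · 2.063e+13 / 9.615e+09) m/s ≈ 65.51 m/s = 65.51 m/s.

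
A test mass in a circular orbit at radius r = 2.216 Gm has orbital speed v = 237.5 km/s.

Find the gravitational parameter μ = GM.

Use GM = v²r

Convert to SI: r = 2.216 Gm = 2.216e+09 m; v = 237.5 km/s = 237500 m/s.
For a circular orbit v² = GM/r, so GM = v² · r.
GM = (237500)² · 2.216e+09 m³/s² ≈ 1.25e+20 m³/s² = 1.25 × 10^20 m³/s².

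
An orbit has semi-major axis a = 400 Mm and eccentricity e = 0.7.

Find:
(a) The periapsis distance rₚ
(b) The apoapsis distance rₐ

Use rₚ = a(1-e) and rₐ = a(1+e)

Convert to SI: a = 400 Mm = 4e+08 m.
(a) rₚ = a(1 − e) = 4e+08 · (1 − 0.7) = 4e+08 · 0.3 ≈ 1.2e+08 m = 120 Mm.
(b) rₐ = a(1 + e) = 4e+08 · (1 + 0.7) = 4e+08 · 1.7 ≈ 6.8e+08 m = 680 Mm.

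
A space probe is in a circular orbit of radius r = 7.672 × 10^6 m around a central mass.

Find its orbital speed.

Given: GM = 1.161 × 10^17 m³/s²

For a circular orbit, gravity supplies the centripetal force, so v = √(GM / r).
v = √(1.161e+17 / 7.672e+06) m/s ≈ 1.23e+05 m/s = 123 km/s.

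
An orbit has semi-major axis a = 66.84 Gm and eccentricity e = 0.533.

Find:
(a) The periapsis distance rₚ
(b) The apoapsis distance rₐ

Convert to SI: a = 66.84 Gm = 6.684e+10 m.
(a) rₚ = a(1 − e) = 6.684e+10 · (1 − 0.533) = 6.684e+10 · 0.467 ≈ 3.121e+10 m = 31.21 Gm.
(b) rₐ = a(1 + e) = 6.684e+10 · (1 + 0.533) = 6.684e+10 · 1.533 ≈ 1.025e+11 m = 102.5 Gm.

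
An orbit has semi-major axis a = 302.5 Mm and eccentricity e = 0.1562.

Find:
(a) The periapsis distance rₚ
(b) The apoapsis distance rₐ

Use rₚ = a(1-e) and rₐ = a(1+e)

Convert to SI: a = 302.5 Mm = 3.025e+08 m.
(a) rₚ = a(1 − e) = 3.025e+08 · (1 − 0.1562) = 3.025e+08 · 0.8438 ≈ 2.552e+08 m = 255.2 Mm.
(b) rₐ = a(1 + e) = 3.025e+08 · (1 + 0.1562) = 3.025e+08 · 1.1562 ≈ 3.498e+08 m = 349.8 Mm.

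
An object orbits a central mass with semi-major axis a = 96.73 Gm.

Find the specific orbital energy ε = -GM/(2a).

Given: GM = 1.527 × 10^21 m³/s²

Convert to SI: a = 96.73 Gm = 9.673e+10 m.
ε = −GM / (2a).
ε = −1.527e+21 / (2 · 9.673e+10) J/kg ≈ -7.893e+09 J/kg = -7.893 GJ/kg.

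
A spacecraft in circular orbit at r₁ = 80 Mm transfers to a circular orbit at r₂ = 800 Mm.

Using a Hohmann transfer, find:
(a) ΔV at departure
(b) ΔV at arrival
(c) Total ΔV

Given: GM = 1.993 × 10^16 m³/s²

Convert to SI: r₁ = 80 Mm = 8e+07 m; r₂ = 800 Mm = 8e+08 m.
Transfer semi-major axis: a_t = (r₁ + r₂)/2 = (8e+07 + 8e+08)/2 = 4.4e+08 m.
Circular speeds: v₁ = √(GM/r₁) = 15783.7 m/s, v₂ = √(GM/r₂) = 4991.24 m/s.
Transfer speeds (vis-viva v² = GM(2/r − 1/a_t)): v₁ᵗ = 21282.7 m/s, v₂ᵗ = 2128.27 m/s.
(a) ΔV₁ = |v₁ᵗ − v₁| ≈ 5499 m/s = 5.499 km/s.
(b) ΔV₂ = |v₂ − v₂ᵗ| ≈ 2863 m/s = 2.863 km/s.
(c) ΔV_total = ΔV₁ + ΔV₂ ≈ 8362 m/s = 8.362 km/s.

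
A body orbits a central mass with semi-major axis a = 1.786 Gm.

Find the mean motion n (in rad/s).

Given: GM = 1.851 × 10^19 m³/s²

Convert to SI: a = 1.786 Gm = 1.786e+09 m.
n = √(GM / a³).
n = √(1.851e+19 / (1.786e+09)³) rad/s ≈ 5.7e-05 rad/s.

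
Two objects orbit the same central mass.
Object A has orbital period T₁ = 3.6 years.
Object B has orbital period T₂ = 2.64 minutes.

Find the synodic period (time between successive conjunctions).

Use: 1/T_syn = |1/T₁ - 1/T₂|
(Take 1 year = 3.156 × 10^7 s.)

Convert to SI: T₁ = 3.6 years = 1.13616e+08 s; T₂ = 2.64 minutes = 158.4 s.
T_syn = |T₁ · T₂ / (T₁ − T₂)|.
T_syn = |1.13616e+08 · 158.4 / (1.13616e+08 − 158.4)| s ≈ 158.4 s = 2.64 minutes.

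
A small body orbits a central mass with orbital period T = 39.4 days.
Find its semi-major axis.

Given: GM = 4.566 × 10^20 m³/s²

Convert to SI: T = 39.4 days = 3.40416e+06 s.
Invert Kepler's third law: a = (GM · T² / (4π²))^(1/3).
Substituting T = 3.40416e+06 s and GM = 4.566e+20 m³/s²:
a = (4.566e+20 · (3.40416e+06)² / (4π²))^(1/3) m
a ≈ 5.118e+10 m = 51.18 Gm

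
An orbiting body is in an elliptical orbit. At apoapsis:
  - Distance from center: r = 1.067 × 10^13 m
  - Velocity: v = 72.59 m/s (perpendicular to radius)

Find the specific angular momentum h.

With v perpendicular to r, h = r · v.
h = 1.067e+13 · 72.59 m²/s ≈ 7.745e+14 m²/s.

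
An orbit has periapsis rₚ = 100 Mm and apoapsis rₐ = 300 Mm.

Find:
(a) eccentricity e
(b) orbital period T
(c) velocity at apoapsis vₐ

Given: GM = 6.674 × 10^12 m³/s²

Convert to SI: rₚ = 100 Mm = 1e+08 m; rₐ = 300 Mm = 3e+08 m.
(a) e = (rₐ − rₚ)/(rₐ + rₚ) = (3e+08 − 1e+08)/(3e+08 + 1e+08) ≈ 0.5
(b) With a = (rₚ + rₐ)/2 = 2e+08 m, T = 2π √(a³/GM) = 2π √((2e+08)³/6.674e+12) s ≈ 6.879e+06 s
(c) With a = (rₚ + rₐ)/2 = 2e+08 m, vₐ = √(GM (2/rₐ − 1/a)) = √(6.674e+12 · (2/3e+08 − 1/2e+08)) m/s ≈ 105.5 m/s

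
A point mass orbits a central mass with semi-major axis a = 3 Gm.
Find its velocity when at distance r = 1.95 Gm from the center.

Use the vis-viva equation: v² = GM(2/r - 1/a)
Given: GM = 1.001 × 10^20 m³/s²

Convert to SI: a = 3 Gm = 3e+09 m; r = 1.95 Gm = 1.95e+09 m.
Vis-viva: v = √(GM · (2/r − 1/a)).
2/r − 1/a = 2/1.95e+09 − 1/3e+09 = 6.92308e-10 m⁻¹.
v = √(1.001e+20 · 6.92308e-10) m/s ≈ 2.632e+05 m/s = 263.2 km/s.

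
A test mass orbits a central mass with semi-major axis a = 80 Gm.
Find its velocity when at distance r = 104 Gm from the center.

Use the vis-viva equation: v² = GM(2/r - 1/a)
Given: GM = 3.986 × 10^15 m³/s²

Convert to SI: a = 80 Gm = 8e+10 m; r = 104 Gm = 1.04e+11 m.
Vis-viva: v = √(GM · (2/r − 1/a)).
2/r − 1/a = 2/1.04e+11 − 1/8e+10 = 6.73077e-12 m⁻¹.
v = √(3.986e+15 · 6.73077e-12) m/s ≈ 163.8 m/s = 163.8 m/s.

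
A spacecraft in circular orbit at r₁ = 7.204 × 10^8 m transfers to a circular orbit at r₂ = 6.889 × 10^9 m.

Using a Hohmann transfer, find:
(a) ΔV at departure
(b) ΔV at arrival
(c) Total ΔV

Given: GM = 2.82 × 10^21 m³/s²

Transfer semi-major axis: a_t = (r₁ + r₂)/2 = (7.204e+08 + 6.889e+09)/2 = 3.8047e+09 m.
Circular speeds: v₁ = √(GM/r₁) = 1.97851e+06 m/s, v₂ = √(GM/r₂) = 639803 m/s.
Transfer speeds (vis-viva v² = GM(2/r − 1/a_t)): v₁ᵗ = 2.66229e+06 m/s, v₂ᵗ = 278402 m/s.
(a) ΔV₁ = |v₁ᵗ − v₁| ≈ 6.838e+05 m/s = 683.8 km/s.
(b) ΔV₂ = |v₂ − v₂ᵗ| ≈ 3.614e+05 m/s = 361.4 km/s.
(c) ΔV_total = ΔV₁ + ΔV₂ ≈ 1.045e+06 m/s = 1045 km/s.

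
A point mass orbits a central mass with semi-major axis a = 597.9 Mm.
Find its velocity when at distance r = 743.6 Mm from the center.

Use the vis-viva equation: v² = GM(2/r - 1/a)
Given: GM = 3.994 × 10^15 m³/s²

Convert to SI: a = 597.9 Mm = 5.979e+08 m; r = 743.6 Mm = 7.436e+08 m.
Vis-viva: v = √(GM · (2/r − 1/a)).
2/r − 1/a = 2/7.436e+08 − 1/5.979e+08 = 1.0171e-09 m⁻¹.
v = √(3.994e+15 · 1.0171e-09) m/s ≈ 2016 m/s = 2.016 km/s.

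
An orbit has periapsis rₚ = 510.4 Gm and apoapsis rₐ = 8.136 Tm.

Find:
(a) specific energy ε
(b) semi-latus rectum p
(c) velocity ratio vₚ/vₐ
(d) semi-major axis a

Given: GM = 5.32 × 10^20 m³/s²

Convert to SI: rₚ = 510.4 Gm = 5.104e+11 m; rₐ = 8.136 Tm = 8.136e+12 m.
(a) With a = (rₚ + rₐ)/2 = 4.3232e+12 m, ε = −GM/(2a) = −5.32e+20/(2 · 4.3232e+12) J/kg ≈ -6.153e+07 J/kg
(b) From a = (rₚ + rₐ)/2 = 4.3232e+12 m and e = (rₐ − rₚ)/(rₐ + rₚ) = 0.881939, p = a(1 − e²) = 4.3232e+12 · (1 − (0.881939)²) ≈ 9.605e+11 m
(c) Conservation of angular momentum (rₚvₚ = rₐvₐ) gives vₚ/vₐ = rₐ/rₚ = 8.136e+12/5.104e+11 ≈ 15.94
(d) a = (rₚ + rₐ)/2 = (5.104e+11 + 8.136e+12)/2 ≈ 4.323e+12 m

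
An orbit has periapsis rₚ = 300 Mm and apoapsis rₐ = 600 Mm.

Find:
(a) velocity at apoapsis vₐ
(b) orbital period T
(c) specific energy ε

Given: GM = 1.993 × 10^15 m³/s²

Convert to SI: rₚ = 300 Mm = 3e+08 m; rₐ = 600 Mm = 6e+08 m.
(a) With a = (rₚ + rₐ)/2 = 4.5e+08 m, vₐ = √(GM (2/rₐ − 1/a)) = √(1.993e+15 · (2/6e+08 − 1/4.5e+08)) m/s ≈ 1488 m/s
(b) With a = (rₚ + rₐ)/2 = 4.5e+08 m, T = 2π √(a³/GM) = 2π √((4.5e+08)³/1.993e+15) s ≈ 1.344e+06 s
(c) With a = (rₚ + rₐ)/2 = 4.5e+08 m, ε = −GM/(2a) = −1.993e+15/(2 · 4.5e+08) J/kg ≈ -2.214e+06 J/kg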